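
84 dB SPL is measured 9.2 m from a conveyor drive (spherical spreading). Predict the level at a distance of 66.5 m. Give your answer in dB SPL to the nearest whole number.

67 dB SPL

Point-source attenuation: ΔL = 20·log₁₀(r₂/r₁) = 20·log₁₀(66.5/9.2) = 17.181 dB.
L₂ = 84 − 20·log₁₀(66.5/9.2) = 84 − 17.181 = 66.82 dB SPL.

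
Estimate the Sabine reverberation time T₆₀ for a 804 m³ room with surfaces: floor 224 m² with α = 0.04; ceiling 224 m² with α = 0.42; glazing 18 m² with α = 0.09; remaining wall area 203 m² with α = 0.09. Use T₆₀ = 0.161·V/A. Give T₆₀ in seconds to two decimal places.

1.05 s

Total absorption A = 224·0.04 + 224·0.42 + 18·0.09 + 203·0.09 = 122.93 m² sabins.
T₆₀ = 0.161·V/A = 0.161·804/122.93 = 1.053 s.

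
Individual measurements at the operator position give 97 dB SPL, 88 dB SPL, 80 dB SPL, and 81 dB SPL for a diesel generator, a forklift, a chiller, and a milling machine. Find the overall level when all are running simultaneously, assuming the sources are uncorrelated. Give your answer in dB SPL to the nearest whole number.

For uncorrelated sources the intensities add, so convert each level to linear form, sum, and take 10·log₁₀ of the total.
Σ 10^(L/10) = 10^(97/10) + 10^(88/10) + 10^(80/10) + 10^(81/10) = 5.869e+09.
L_total = 10·log₁₀(5.869e+09) = 97.69 dB SPL.

98 dB SPL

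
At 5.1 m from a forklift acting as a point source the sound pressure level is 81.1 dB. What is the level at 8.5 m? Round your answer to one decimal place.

76.7 dB

Spherical spreading from a point source gives a 20·log₁₀(r₂/r₁) drop.
L₂ = 81.1 − 20·log₁₀(8.5/5.1) = 81.1 − 4.437 = 76.66 dB.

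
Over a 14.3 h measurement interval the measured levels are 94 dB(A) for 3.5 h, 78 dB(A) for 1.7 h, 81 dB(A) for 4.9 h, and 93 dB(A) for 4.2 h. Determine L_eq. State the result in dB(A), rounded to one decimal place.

91.0 dB(A)

Weight each interval's intensity by its duration and average over T = 14.3 h:
Σ tᵢ·10^(Lᵢ/10) = 3.5·10^(94/10) + 1.7·10^(78/10) + 4.9·10^(81/10) + 4.2·10^(93/10) = 1.790e+10.
L_eq = 10·log₁₀(1.790e+10/14.3) = 90.97 dB(A).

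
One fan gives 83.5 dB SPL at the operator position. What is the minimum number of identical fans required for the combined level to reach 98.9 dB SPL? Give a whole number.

Need L₁ + 10·log₁₀ N ≥ 98.9, i.e. log₁₀ N ≥ 1.54.
N ≥ 10^(15.4/10) = 34.674, so N = 35.

35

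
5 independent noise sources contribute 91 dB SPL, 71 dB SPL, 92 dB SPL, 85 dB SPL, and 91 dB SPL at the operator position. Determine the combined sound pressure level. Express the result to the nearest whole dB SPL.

96 dB SPL

Incoherent sources combine by intensity addition: L_total = 10·log₁₀(Σ 10^(L_i/10)).
Σ 10^(L/10) = 10^(91/10) + 10^(71/10) + 10^(92/10) + 10^(85/10) + 10^(91/10) = 4.432e+09.
L_total = 10·log₁₀(4.432e+09) = 96.47 dB SPL.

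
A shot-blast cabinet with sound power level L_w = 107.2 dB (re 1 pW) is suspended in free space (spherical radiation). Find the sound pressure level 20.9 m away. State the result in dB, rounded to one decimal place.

L_p = L_w − 10·log₁₀(4π·r²) with r = 20.9 m.
4π·r² = 5489 m², 10·log₁₀ of that is 37.395 dB.
L_p = 107.2 − 37.395 = 69.80 dB.

69.8 dB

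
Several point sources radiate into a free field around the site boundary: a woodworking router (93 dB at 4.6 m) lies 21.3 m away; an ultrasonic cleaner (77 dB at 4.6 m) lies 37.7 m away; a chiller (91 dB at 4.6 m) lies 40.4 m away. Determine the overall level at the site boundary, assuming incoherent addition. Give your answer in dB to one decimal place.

First find each source's level at the receiver (point-source: −20·log₁₀(r/r_ref)), then combine on an intensity basis.
woodworking router: 93 − 20·log₁₀(21.3/4.6) = 93 − 13.31 = 79.69 dB.
ultrasonic cleaner: 77 − 20·log₁₀(37.7/4.6) = 77 − 18.27 = 58.73 dB.
chiller: 91 − 20·log₁₀(40.4/4.6) = 91 − 18.87 = 72.13 dB.
Σ 10^(L/10) = 1.101e+08 → L_total = 10·log₁₀(1.101e+08) = 80.42 dB.

80.4 dB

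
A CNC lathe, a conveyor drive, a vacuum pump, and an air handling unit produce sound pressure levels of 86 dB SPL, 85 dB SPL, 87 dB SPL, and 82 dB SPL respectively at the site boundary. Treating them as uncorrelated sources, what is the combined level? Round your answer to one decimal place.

91.4 dB SPL

Incoherent sources combine by intensity addition: L_total = 10·log₁₀(Σ 10^(L_i/10)).
Σ 10^(L/10) = 10^(86/10) + 10^(85/10) + 10^(87/10) + 10^(82/10) = 1.374e+09.
L_total = 10·log₁₀(1.374e+09) = 91.38 dB SPL.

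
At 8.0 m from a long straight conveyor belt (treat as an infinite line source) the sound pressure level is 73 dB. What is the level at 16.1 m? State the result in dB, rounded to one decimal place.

Cylindrical spreading from a line source gives a 10·log₁₀(r₂/r₁) drop.
L₂ = 73 − 10·log₁₀(16.1/8.0) = 73 − 3.037 = 69.96 dB.

70.0 dB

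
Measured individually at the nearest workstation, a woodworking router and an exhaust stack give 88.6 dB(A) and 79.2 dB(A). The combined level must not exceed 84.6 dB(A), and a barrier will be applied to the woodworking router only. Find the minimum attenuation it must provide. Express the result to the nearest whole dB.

Fixed contribution from the other source: Σ 10^(L/10) = 10^(79.2/10) = 8.318e+07 (79.20 dB(A)).
To meet 84.6 dB(A) overall, the treated woodworking router may contribute at most 10^(84.6/10) − 8.318e+07 = 2.052e+08, i.e. 83.12 dB(A).
Required insertion loss = 88.6 − 83.12 = 5.48 dB.

5 dB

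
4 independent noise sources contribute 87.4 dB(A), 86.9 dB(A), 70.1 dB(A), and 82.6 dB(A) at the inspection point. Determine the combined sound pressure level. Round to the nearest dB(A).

91 dB(A)

For uncorrelated sources the intensities add, so convert each level to linear form, sum, and take 10·log₁₀ of the total.
Σ 10^(L/10) = 10^(87.4/10) + 10^(86.9/10) + 10^(70.1/10) + 10^(82.6/10) = 1.232e+09.
L_total = 10·log₁₀(1.232e+09) = 90.90 dB(A).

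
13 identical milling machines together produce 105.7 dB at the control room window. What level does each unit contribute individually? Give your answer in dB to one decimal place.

94.6 dB

Dividing the total intensity by 13 lowers the level by 10·log₁₀ 13 = 11.139 dB: L₁ = 105.7 − 11.139.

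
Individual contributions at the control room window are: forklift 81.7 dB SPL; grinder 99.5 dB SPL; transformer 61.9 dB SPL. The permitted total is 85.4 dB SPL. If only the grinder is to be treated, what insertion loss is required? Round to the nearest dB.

17 dB

Everything except the grinder sums to 10^(81.7/10) + 10^(61.9/10) = 1.495e+08 in linear terms, 81.75 dB SPL.
To meet 85.4 dB SPL overall, the treated grinder may contribute at most 10^(85.4/10) − 1.495e+08 = 1.973e+08, i.e. 82.95 dB SPL.
Required insertion loss = 99.5 − 82.95 = 16.55 dB.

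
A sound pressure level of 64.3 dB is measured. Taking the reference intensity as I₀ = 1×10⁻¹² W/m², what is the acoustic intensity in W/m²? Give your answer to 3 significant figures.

2.69e-06 W/m²

I = I₀·10^(L/10) = 10⁻¹² × 10^(64.3/10) = 10^(-5.570).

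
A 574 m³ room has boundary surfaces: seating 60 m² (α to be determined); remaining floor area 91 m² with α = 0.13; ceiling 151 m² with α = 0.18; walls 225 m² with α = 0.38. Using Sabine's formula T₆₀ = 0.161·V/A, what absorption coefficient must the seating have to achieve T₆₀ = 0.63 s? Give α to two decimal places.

0.37

Required total absorption A = 0.161·574/0.63 = 146.69 m².
Absorption from the other surfaces = 91·0.13 + 151·0.18 + 225·0.38 = 124.51 m², so the seating must supply 22.18 m² over 60 m².
α = 22.18/60 = 0.370.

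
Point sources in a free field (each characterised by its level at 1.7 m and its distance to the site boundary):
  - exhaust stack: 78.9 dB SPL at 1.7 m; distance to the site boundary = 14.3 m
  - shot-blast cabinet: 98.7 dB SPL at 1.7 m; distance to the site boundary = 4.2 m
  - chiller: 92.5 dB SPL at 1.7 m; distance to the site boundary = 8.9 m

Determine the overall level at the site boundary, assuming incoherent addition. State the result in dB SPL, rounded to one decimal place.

Propagate each source to the receiver with L = L_ref − 20·log₁₀(r/r_ref), then add intensities.
exhaust stack: 78.9 − 20·log₁₀(14.3/1.7) = 78.9 − 18.50 = 60.40 dB SPL.
shot-blast cabinet: 98.7 − 20·log₁₀(4.2/1.7) = 98.7 − 7.86 = 90.84 dB SPL.
chiller: 92.5 − 20·log₁₀(8.9/1.7) = 92.5 − 14.38 = 78.12 dB SPL.
Σ 10^(L/10) = 1.280e+09 → L_total = 10·log₁₀(1.280e+09) = 91.07 dB SPL.

91.1 dB SPL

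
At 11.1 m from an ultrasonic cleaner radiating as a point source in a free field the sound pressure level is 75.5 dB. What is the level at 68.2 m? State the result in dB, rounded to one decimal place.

For a point source, L₂ = L₁ − 20·log₁₀(r₂/r₁).
L₂ = 75.5 − 20·log₁₀(68.2/11.1) = 75.5 − 15.769 = 59.73 dB.

59.7 dB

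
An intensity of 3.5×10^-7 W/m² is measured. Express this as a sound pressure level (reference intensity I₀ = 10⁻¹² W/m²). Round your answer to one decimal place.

L = 10·log₁₀(I/I₀) = 10·log₁₀(3.5×10^-7/10⁻¹²) = 10·log₁₀(3.5×10^5).
L = 10·(0.5441 + 5) = 55.44 dB.

55.4 dB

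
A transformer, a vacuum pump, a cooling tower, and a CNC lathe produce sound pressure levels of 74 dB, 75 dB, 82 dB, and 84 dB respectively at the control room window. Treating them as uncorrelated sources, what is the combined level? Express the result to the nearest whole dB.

Incoherent sources combine by intensity addition: L_total = 10·log₁₀(Σ 10^(L_i/10)).
Σ 10^(L/10) = 10^(74/10) + 10^(75/10) + 10^(82/10) + 10^(84/10) = 4.664e+08.
L_total = 10·log₁₀(4.664e+08) = 86.69 dB.

87 dB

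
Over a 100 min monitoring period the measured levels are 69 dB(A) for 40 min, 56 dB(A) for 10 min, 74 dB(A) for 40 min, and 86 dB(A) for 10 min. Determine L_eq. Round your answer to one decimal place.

77.2 dB(A)

The energy average is taken in the linear domain: L_eq = 10·log₁₀[(Σ tᵢ·10^(Lᵢ/10))/T], T = 100 min.
Σ tᵢ·10^(Lᵢ/10) = 40·10^(69/10) + 10·10^(56/10) + 40·10^(74/10) + 10·10^(86/10) = 5.308e+09.
L_eq = 10·log₁₀(5.308e+09/100) = 77.25 dB(A).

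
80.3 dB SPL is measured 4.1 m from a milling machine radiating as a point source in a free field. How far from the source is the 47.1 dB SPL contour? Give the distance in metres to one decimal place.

For a point source L₁ − L₂ = 20·log₁₀(r₂/r₁), so r₂ = r₁·10^((L₁−L₂)/20).
r₂ = 4.1·10^((80.3−47.1)/20) = 4.1·10^(33.2/20) = 187.41 m.

187.4 m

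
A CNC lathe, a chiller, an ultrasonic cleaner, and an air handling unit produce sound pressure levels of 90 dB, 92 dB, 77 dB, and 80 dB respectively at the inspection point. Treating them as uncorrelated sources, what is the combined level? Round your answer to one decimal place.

94.4 dB

For uncorrelated sources the intensities add, so convert each level to linear form, sum, and take 10·log₁₀ of the total.
Σ 10^(L/10) = 10^(90/10) + 10^(92/10) + 10^(77/10) + 10^(80/10) = 2.735e+09.
L_total = 10·log₁₀(2.735e+09) = 94.37 dB.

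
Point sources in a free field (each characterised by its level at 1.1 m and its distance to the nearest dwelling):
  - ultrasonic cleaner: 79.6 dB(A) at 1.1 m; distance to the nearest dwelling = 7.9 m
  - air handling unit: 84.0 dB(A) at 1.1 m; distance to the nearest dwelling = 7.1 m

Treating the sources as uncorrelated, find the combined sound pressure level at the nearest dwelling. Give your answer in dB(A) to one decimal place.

68.9 dB(A)

Apply inverse-square spreading to bring every level to the receiver, then sum 10^(L/10).
ultrasonic cleaner: 79.6 − 20·log₁₀(7.9/1.1) = 79.6 − 17.12 = 62.48 dB(A).
air handling unit: 84.0 − 20·log₁₀(7.1/1.1) = 84.0 − 16.20 = 67.80 dB(A).
Σ 10^(L/10) = 7.798e+06 → L_total = 10·log₁₀(7.798e+06) = 68.92 dB(A).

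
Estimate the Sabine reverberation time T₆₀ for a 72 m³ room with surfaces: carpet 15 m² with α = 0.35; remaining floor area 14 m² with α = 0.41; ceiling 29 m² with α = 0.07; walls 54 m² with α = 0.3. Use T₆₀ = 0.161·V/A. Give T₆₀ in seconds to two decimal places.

0.40 s

Summing Sᵢαᵢ: 15·0.35 + 14·0.41 + 29·0.07 + 54·0.3 = 29.22 m².
T₆₀ = 0.161 × 72 / 29.22 = 0.397 s.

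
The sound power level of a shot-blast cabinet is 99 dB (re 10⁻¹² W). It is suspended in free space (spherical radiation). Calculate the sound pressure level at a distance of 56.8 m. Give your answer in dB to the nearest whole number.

53 dB

L_p = L_w − 10·log₁₀(4π·r²) with r = 56.8 m.
4π·r² = 4.054e+04 m², 10·log₁₀ of that is 46.079 dB.
L_p = 99 − 46.079 = 52.92 dB.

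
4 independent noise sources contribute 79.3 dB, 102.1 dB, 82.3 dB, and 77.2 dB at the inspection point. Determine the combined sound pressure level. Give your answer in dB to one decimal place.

102.2 dB

For uncorrelated sources the intensities add, so convert each level to linear form, sum, and take 10·log₁₀ of the total.
Σ 10^(L/10) = 10^(79.3/10) + 10^(102.1/10) + 10^(82.3/10) + 10^(77.2/10) = 1.653e+10.
L_total = 10·log₁₀(1.653e+10) = 102.18 dB.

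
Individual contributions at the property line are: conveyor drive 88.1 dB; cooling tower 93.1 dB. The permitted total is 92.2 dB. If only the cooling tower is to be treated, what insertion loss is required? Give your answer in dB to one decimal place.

3.0 dB

The untreated sources together contribute 10^(88.1/10) = 6.457e+08, i.e. 88.10 dB.
The limit corresponds to 10^(92.2/10) = 1.660e+09; subtracting the fixed part leaves 1.014e+09 for the cooling tower, i.e. 90.06 dB.
Required insertion loss = 93.1 − 90.06 = 3.04 dB.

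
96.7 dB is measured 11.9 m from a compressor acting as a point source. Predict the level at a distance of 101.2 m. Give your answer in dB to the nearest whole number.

Spherical spreading from a point source gives a 20·log₁₀(r₂/r₁) drop.
L₂ = 96.7 − 20·log₁₀(101.2/11.9) = 96.7 − 18.593 = 78.11 dB.

78 dB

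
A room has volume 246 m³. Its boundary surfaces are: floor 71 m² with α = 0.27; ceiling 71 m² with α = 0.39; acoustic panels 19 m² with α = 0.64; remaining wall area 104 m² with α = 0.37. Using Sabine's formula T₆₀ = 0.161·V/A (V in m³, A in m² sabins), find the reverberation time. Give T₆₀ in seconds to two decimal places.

Total absorption A = 71·0.27 + 71·0.39 + 19·0.64 + 104·0.37 = 97.50 m² sabins.
T₆₀ = 0.161 × 246 / 97.50 = 0.406 s.

0.41 s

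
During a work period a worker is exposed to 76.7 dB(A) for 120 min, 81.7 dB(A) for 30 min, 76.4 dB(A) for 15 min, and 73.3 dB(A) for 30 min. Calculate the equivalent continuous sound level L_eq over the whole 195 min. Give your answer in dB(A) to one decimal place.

77.6 dB(A)

Weight each interval's intensity by its duration and average over T = 195 min:
Σ tᵢ·10^(Lᵢ/10) = 120·10^(76.7/10) + 30·10^(81.7/10) + 15·10^(76.4/10) + 30·10^(73.3/10) = 1.135e+10.
L_eq = 10·log₁₀(1.135e+10/195) = 77.65 dB(A).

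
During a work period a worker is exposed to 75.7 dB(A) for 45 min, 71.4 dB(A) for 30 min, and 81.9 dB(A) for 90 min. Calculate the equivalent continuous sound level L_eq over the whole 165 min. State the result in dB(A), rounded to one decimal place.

79.9 dB(A)

The energy average is taken in the linear domain: L_eq = 10·log₁₀[(Σ tᵢ·10^(Lᵢ/10))/T], T = 165 min.
Σ tᵢ·10^(Lᵢ/10) = 45·10^(75.7/10) + 30·10^(71.4/10) + 90·10^(81.9/10) = 1.603e+10.
L_eq = 10·log₁₀(1.603e+10/165) = 79.87 dB(A).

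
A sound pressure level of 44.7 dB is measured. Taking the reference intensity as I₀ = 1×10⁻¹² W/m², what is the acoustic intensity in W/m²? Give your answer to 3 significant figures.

2.95e-08 W/m²

L = 10·log₁₀(I/I₀) ⇒ I = I₀·10^(L/10) = 10⁻¹² × 10^4.47.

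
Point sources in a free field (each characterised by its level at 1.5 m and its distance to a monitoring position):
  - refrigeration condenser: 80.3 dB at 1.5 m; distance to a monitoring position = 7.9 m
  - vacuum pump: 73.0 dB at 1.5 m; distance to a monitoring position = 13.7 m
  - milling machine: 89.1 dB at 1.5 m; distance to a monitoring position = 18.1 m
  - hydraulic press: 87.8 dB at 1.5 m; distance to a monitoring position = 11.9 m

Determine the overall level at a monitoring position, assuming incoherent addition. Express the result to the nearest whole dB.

Apply inverse-square spreading to bring every level to the receiver, then sum 10^(L/10).
refrigeration condenser: 80.3 − 20·log₁₀(7.9/1.5) = 80.3 − 14.43 = 65.87 dB.
vacuum pump: 73.0 − 20·log₁₀(13.7/1.5) = 73.0 − 19.21 = 53.79 dB.
milling machine: 89.1 − 20·log₁₀(18.1/1.5) = 89.1 − 21.63 = 67.47 dB.
hydraulic press: 87.8 − 20·log₁₀(11.9/1.5) = 87.8 − 17.99 = 69.81 dB.
Σ 10^(L/10) = 1.926e+07 → L_total = 10·log₁₀(1.926e+07) = 72.85 dB.

73 dB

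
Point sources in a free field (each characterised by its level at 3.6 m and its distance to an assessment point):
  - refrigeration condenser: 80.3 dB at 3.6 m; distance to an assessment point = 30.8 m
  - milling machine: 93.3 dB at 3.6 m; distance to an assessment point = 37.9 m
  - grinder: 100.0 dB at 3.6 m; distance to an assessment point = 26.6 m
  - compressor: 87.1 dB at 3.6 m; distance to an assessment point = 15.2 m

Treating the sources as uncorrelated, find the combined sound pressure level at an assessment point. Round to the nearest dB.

84 dB

First find each source's level at the receiver (point-source: −20·log₁₀(r/r_ref)), then combine on an intensity basis.
refrigeration condenser: 80.3 − 20·log₁₀(30.8/3.6) = 80.3 − 18.64 = 61.66 dB.
milling machine: 93.3 − 20·log₁₀(37.9/3.6) = 93.3 − 20.45 = 72.85 dB.
grinder: 100.0 − 20·log₁₀(26.6/3.6) = 100.0 − 17.37 = 82.63 dB.
compressor: 87.1 − 20·log₁₀(15.2/3.6) = 87.1 − 12.51 = 74.59 dB.
Σ 10^(L/10) = 2.327e+08 → L_total = 10·log₁₀(2.327e+08) = 83.67 dB.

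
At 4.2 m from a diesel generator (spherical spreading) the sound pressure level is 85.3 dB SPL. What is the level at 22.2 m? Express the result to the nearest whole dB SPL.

Point-source attenuation: ΔL = 20·log₁₀(r₂/r₁) = 20·log₁₀(22.2/4.2) = 14.462 dB.
L₂ = 85.3 − 20·log₁₀(22.2/4.2) = 85.3 − 14.462 = 70.84 dB SPL.

71 dB SPL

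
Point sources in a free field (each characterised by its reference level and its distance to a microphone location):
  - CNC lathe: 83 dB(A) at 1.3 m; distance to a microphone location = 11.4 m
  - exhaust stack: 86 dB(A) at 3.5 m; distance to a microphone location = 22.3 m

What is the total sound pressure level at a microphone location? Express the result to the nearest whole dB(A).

71 dB(A)

Apply inverse-square spreading to bring every level to the receiver, then sum 10^(L/10).
CNC lathe: 83 − 20·log₁₀(11.4/1.3) = 83 − 18.86 = 64.14 dB(A).
exhaust stack: 86 − 20·log₁₀(22.3/3.5) = 86 − 16.08 = 69.92 dB(A).
Σ 10^(L/10) = 1.240e+07 → L_total = 10·log₁₀(1.240e+07) = 70.93 dB(A).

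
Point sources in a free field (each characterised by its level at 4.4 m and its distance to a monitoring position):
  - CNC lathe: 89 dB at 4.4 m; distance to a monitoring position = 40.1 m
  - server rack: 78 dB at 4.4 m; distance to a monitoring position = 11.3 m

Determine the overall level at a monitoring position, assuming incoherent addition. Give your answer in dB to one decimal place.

72.8 dB

Propagate each source to the receiver with L = L_ref − 20·log₁₀(r/r_ref), then add intensities.
CNC lathe: 89 − 20·log₁₀(40.1/4.4) = 89 − 19.19 = 69.81 dB.
server rack: 78 − 20·log₁₀(11.3/4.4) = 78 − 8.19 = 69.81 dB.
Σ 10^(L/10) = 1.913e+07 → L_total = 10·log₁₀(1.913e+07) = 72.82 dB.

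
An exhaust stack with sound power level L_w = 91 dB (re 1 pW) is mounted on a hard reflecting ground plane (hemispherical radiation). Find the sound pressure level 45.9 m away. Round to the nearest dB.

L_p = L_w − 10·log₁₀(2π·r²) with r = 45.9 m.
2π·r² = 1.324e+04 m², 10·log₁₀ of that is 41.218 dB.
L_p = 91 − 41.218 = 49.78 dB.

50 dB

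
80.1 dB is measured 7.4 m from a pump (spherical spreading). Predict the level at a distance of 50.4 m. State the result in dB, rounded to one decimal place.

Spherical spreading from a point source gives a 20·log₁₀(r₂/r₁) drop.
L₂ = 80.1 − 20·log₁₀(50.4/7.4) = 80.1 − 16.664 = 63.44 dB.

63.4 dB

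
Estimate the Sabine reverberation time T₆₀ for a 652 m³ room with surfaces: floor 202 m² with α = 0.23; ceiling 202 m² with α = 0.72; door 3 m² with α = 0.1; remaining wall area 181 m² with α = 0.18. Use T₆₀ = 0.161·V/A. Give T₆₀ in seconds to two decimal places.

0.47 s

Summing Sᵢαᵢ: 202·0.23 + 202·0.72 + 3·0.1 + 181·0.18 = 224.78 m².
T₆₀ = 0.161·V/A = 0.161·652/224.78 = 0.467 s.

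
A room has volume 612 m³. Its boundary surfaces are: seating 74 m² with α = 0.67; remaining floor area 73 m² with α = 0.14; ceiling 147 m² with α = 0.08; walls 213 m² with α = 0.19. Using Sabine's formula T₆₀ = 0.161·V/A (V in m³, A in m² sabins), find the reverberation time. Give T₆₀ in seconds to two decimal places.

0.88 s

Summing Sᵢαᵢ: 74·0.67 + 73·0.14 + 147·0.08 + 213·0.19 = 112.03 m².
T₆₀ = 0.161·V/A = 0.161·612/112.03 = 0.880 s.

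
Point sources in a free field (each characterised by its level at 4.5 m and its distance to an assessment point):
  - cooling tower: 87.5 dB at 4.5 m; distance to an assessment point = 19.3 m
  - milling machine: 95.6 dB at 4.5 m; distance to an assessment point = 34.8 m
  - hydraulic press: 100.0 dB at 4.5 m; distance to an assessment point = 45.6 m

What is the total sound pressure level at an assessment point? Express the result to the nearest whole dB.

Propagate each source to the receiver with L = L_ref − 20·log₁₀(r/r_ref), then add intensities.
cooling tower: 87.5 − 20·log₁₀(19.3/4.5) = 87.5 − 12.65 = 74.85 dB.
milling machine: 95.6 − 20·log₁₀(34.8/4.5) = 95.6 − 17.77 = 77.83 dB.
hydraulic press: 100.0 − 20·log₁₀(45.6/4.5) = 100.0 − 20.12 = 79.88 dB.
Σ 10^(L/10) = 1.887e+08 → L_total = 10·log₁₀(1.887e+08) = 82.76 dB.

83 dB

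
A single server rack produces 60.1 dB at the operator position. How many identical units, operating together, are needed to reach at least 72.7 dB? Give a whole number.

Need L₁ + 10·log₁₀ N ≥ 72.7, i.e. log₁₀ N ≥ 1.26.
N ≥ 10^(12.6/10) = 18.197, so N = 19.

19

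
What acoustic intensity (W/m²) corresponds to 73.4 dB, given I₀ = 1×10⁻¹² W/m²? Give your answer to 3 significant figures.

I = I₀·10^(L/10) = 10⁻¹² × 10^(73.4/10) = 10^(-4.660).

2.19e-05 W/m²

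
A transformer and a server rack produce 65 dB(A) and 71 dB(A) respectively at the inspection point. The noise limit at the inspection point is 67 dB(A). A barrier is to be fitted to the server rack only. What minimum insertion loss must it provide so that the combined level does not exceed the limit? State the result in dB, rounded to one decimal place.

8.3 dB

Everything except the server rack sums to 10^(65/10) = 3.162e+06 in linear terms, 65.00 dB(A).
The limit corresponds to 10^(67/10) = 5.012e+06; subtracting the fixed part leaves 1.850e+06 for the server rack, i.e. 62.67 dB(A).
So the server rack must be reduced from 71 to 62.67 dB(A): IL = 8.33 dB.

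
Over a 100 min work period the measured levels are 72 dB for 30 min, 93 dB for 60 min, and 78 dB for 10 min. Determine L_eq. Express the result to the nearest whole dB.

91 dB

The energy average is taken in the linear domain: L_eq = 10·log₁₀[(Σ tᵢ·10^(Lᵢ/10))/T], T = 100 min.
Σ tᵢ·10^(Lᵢ/10) = 30·10^(72/10) + 60·10^(93/10) + 10·10^(78/10) = 1.208e+11.
L_eq = 10·log₁₀(1.208e+11/100) = 90.82 dB.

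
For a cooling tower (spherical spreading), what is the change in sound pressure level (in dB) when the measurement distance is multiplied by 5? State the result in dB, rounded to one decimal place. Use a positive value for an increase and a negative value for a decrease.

-14.0 dB

With spherical spreading the level changes by −20·log₁₀(r₂/r₁).
ΔL = −20·log₁₀(5) = -13.98 dB.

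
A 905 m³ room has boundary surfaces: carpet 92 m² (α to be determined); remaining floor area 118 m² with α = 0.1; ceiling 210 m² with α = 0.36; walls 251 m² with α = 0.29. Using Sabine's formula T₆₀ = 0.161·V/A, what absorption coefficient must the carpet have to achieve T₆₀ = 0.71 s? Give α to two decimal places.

0.49

Required total absorption A = 0.161·905/0.71 = 205.22 m².
Absorption from the other surfaces = 118·0.1 + 210·0.36 + 251·0.29 = 160.19 m², so the carpet must supply 45.03 m² over 92 m².
α = 45.03/92 = 0.489.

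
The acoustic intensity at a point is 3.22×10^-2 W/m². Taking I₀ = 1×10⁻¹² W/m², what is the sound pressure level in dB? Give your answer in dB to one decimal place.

L = 10·log₁₀(I/I₀) = 10·log₁₀(3.22×10^-2/10⁻¹²) = 10·log₁₀(3.22×10^10).
L = 10·(0.5079 + 10) = 105.08 dB.

105.1 dB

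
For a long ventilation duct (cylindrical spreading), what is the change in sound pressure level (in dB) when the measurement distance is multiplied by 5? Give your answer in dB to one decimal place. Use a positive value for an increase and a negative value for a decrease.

Line-source spreading: ΔL = −10·log₁₀(r₂/r₁).
ΔL = −10·log₁₀(5) = -6.99 dB.

-7.0 dB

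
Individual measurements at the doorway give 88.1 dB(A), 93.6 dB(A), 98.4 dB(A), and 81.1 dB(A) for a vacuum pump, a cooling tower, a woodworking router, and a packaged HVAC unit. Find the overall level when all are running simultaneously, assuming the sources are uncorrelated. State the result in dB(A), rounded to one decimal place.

100.0 dB(A)

Incoherent sources combine by intensity addition: L_total = 10·log₁₀(Σ 10^(L_i/10)).
Σ 10^(L/10) = 10^(88.1/10) + 10^(93.6/10) + 10^(98.4/10) + 10^(81.1/10) = 9.984e+09.
L_total = 10·log₁₀(9.984e+09) = 99.99 dB(A).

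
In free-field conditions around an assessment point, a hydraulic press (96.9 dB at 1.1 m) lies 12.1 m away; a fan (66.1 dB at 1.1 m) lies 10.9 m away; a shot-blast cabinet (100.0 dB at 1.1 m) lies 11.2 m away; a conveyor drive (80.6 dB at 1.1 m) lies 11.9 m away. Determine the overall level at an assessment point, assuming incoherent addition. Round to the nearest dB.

81 dB

Propagate each source to the receiver with L = L_ref − 20·log₁₀(r/r_ref), then add intensities.
hydraulic press: 96.9 − 20·log₁₀(12.1/1.1) = 96.9 − 20.83 = 76.07 dB.
fan: 66.1 − 20·log₁₀(10.9/1.1) = 66.1 − 19.92 = 46.18 dB.
shot-blast cabinet: 100.0 − 20·log₁₀(11.2/1.1) = 100.0 − 20.16 = 79.84 dB.
conveyor drive: 80.6 − 20·log₁₀(11.9/1.1) = 80.6 − 20.68 = 59.92 dB.
Σ 10^(L/10) = 1.380e+08 → L_total = 10·log₁₀(1.380e+08) = 81.40 dB.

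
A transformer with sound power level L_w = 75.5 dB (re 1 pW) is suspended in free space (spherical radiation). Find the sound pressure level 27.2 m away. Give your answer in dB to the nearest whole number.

L_p = L_w − 10·log₁₀(4π·r²) with r = 27.2 m.
4π·r² = 9297 m², 10·log₁₀ of that is 39.683 dB.
L_p = 75.5 − 39.683 = 35.82 dB.

36 dB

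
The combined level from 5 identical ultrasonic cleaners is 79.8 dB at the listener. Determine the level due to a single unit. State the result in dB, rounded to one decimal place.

5 equal contributions raise the level by 10·log₁₀ 5 = 6.990 dB, so each unit alone gives 79.8 − 6.990.

72.8 dB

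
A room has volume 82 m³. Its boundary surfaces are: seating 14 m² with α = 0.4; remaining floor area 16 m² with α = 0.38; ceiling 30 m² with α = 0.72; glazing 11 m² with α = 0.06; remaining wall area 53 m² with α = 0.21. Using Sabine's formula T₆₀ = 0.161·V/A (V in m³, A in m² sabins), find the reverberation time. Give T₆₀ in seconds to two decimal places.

Summing Sᵢαᵢ: 14·0.4 + 16·0.38 + 30·0.72 + 11·0.06 + 53·0.21 = 45.07 m².
T₆₀ = 0.161 × 82 / 45.07 = 0.293 s.

0.29 s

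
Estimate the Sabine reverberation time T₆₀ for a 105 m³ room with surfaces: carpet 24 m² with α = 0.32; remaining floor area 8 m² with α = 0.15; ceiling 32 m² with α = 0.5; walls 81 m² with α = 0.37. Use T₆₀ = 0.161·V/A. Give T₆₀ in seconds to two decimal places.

A = Σ Sᵢαᵢ = 24·0.32 + 8·0.15 + 32·0.5 + 81·0.37 = 54.85 m².
T₆₀ = 0.161·V/A = 0.161·105/54.85 = 0.308 s.

0.31 s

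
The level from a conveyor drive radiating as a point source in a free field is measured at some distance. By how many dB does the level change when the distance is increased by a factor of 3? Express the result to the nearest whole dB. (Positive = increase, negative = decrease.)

With spherical spreading the level changes by −20·log₁₀(r₂/r₁).
ΔL = −20·log₁₀(3) = -9.54 dB.

-10 dB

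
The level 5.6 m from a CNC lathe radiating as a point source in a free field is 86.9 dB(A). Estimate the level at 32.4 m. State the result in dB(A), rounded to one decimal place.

Spherical spreading from a point source gives a 20·log₁₀(r₂/r₁) drop.
L₂ = 86.9 − 20·log₁₀(32.4/5.6) = 86.9 − 15.247 = 71.65 dB(A).

71.7 dB(A)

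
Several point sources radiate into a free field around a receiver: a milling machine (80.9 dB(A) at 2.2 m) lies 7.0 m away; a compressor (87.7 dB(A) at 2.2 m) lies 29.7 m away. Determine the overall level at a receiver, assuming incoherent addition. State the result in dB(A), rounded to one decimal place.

First find each source's level at the receiver (point-source: −20·log₁₀(r/r_ref)), then combine on an intensity basis.
milling machine: 80.9 − 20·log₁₀(7.0/2.2) = 80.9 − 10.05 = 70.85 dB(A).
compressor: 87.7 − 20·log₁₀(29.7/2.2) = 87.7 − 22.61 = 65.09 dB(A).
Σ 10^(L/10) = 1.538e+07 → L_total = 10·log₁₀(1.538e+07) = 71.87 dB(A).

71.9 dB(A)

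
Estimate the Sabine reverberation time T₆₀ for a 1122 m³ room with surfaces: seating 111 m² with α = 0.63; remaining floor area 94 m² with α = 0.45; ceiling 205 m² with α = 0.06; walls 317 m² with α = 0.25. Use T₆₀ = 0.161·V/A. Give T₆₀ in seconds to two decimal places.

Summing Sᵢαᵢ: 111·0.63 + 94·0.45 + 205·0.06 + 317·0.25 = 203.78 m².
T₆₀ = 0.161 × 1122 / 203.78 = 0.886 s.

0.89 s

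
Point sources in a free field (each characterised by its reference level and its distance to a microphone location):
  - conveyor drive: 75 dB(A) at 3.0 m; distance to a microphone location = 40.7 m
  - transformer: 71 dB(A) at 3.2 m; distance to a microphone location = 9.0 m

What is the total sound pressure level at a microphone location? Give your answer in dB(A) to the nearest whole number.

62 dB(A)

Propagate each source to the receiver with L = L_ref − 20·log₁₀(r/r_ref), then add intensities.
conveyor drive: 75 − 20·log₁₀(40.7/3.0) = 75 − 22.65 = 52.35 dB(A).
transformer: 71 − 20·log₁₀(9.0/3.2) = 71 − 8.98 = 62.02 dB(A).
Σ 10^(L/10) = 1.763e+06 → L_total = 10·log₁₀(1.763e+06) = 62.46 dB(A).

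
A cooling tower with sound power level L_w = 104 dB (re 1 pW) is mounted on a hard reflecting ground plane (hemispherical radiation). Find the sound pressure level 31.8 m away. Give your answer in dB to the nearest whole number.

Free-field hemispherical radiation: L_p = L_w − 10·log₁₀(2π·r²), r = 31.8 m.
2π·r² = 6354 m², 10·log₁₀ of that is 38.030 dB.
L_p = 104 − 38.030 = 65.97 dB.

66 dB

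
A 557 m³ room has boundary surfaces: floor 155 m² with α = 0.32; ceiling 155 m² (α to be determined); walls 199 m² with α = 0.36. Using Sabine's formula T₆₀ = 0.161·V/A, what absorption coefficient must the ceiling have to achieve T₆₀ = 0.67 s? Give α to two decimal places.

0.08

From T₆₀ = 0.161·V/A, the target T₆₀ = 0.67 s needs A = 0.161·557/0.67 = 133.85 m².
Absorption from the other surfaces = 155·0.32 + 199·0.36 = 121.24 m², so the ceiling must supply 12.61 m² over 155 m².
α = 12.61/155 = 0.081.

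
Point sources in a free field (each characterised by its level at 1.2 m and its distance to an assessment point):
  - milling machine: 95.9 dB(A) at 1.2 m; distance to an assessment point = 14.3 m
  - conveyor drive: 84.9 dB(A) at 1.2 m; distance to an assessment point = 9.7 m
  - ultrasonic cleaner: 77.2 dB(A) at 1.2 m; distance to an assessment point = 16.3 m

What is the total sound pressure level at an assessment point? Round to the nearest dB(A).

75 dB(A)

Propagate each source to the receiver with L = L_ref − 20·log₁₀(r/r_ref), then add intensities.
milling machine: 95.9 − 20·log₁₀(14.3/1.2) = 95.9 − 21.52 = 74.38 dB(A).
conveyor drive: 84.9 − 20·log₁₀(9.7/1.2) = 84.9 − 18.15 = 66.75 dB(A).
ultrasonic cleaner: 77.2 − 20·log₁₀(16.3/1.2) = 77.2 − 22.66 = 54.54 dB(A).
Σ 10^(L/10) = 3.241e+07 → L_total = 10·log₁₀(3.241e+07) = 75.11 dB(A).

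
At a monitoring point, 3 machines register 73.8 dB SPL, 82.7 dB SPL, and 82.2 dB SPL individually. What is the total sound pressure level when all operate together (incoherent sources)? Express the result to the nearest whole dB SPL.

86 dB SPL

Incoherent sources combine by intensity addition: L_total = 10·log₁₀(Σ 10^(L_i/10)).
Σ 10^(L/10) = 10^(73.8/10) + 10^(82.7/10) + 10^(82.2/10) = 3.762e+08.
L_total = 10·log₁₀(3.762e+08) = 85.75 dB SPL.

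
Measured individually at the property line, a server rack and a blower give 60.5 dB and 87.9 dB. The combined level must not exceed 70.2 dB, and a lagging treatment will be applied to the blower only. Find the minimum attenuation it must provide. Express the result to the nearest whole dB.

The untreated sources together contribute 10^(60.5/10) = 1.122e+06, i.e. 60.50 dB.
The limit corresponds to 10^(70.2/10) = 1.047e+07; subtracting the fixed part leaves 9.349e+06 for the blower, i.e. 69.71 dB.
Required insertion loss = 87.9 − 69.71 = 18.19 dB.

18 dB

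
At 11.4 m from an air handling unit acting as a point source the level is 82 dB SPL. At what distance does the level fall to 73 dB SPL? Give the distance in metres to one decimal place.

32.1 m

For a point source L₁ − L₂ = 20·log₁₀(r₂/r₁), so r₂ = r₁·10^((L₁−L₂)/20).
r₂ = 11.4·10^((82−73)/20) = 11.4·10^(9.0/20) = 32.13 m.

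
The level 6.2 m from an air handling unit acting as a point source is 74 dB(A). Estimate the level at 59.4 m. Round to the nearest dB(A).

54 dB(A)

For a point source, L₂ = L₁ − 20·log₁₀(r₂/r₁).
L₂ = 74 − 20·log₁₀(59.4/6.2) = 74 − 19.628 = 54.37 dB(A).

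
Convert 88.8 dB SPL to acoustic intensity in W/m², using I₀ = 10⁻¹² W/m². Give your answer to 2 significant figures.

0.00076 W/m²

I/I₀ = 10^(88.8/10) = 7.586e+08, so I = 7.586e+08 × 10⁻¹² W/m².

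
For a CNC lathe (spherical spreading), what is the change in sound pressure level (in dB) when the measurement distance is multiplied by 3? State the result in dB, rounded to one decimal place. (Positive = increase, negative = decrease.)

-9.5 dB

With spherical spreading the level changes by −20·log₁₀(r₂/r₁).
ΔL = −20·log₁₀(3) = -9.54 dB.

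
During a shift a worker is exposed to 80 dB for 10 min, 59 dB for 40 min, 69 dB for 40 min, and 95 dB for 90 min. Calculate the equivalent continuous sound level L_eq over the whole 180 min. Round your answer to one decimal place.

92.0 dB

L_eq = 10·log₁₀[(1/T)·Σ tᵢ·10^(Lᵢ/10)] with T = 180 min.
Σ tᵢ·10^(Lᵢ/10) = 10·10^(80/10) + 40·10^(59/10) + 40·10^(69/10) + 90·10^(95/10) = 2.860e+11.
L_eq = 10·log₁₀(2.860e+11/180) = 92.01 dB.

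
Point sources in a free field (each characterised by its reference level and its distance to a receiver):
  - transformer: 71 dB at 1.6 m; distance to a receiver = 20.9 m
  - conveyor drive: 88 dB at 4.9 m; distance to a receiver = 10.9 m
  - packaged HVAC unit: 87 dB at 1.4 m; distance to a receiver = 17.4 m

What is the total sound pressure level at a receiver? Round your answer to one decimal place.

81.2 dB

First find each source's level at the receiver (point-source: −20·log₁₀(r/r_ref)), then combine on an intensity basis.
transformer: 71 − 20·log₁₀(20.9/1.6) = 71 − 22.32 = 48.68 dB.
conveyor drive: 88 − 20·log₁₀(10.9/4.9) = 88 − 6.94 = 81.06 dB.
packaged HVAC unit: 87 − 20·log₁₀(17.4/1.4) = 87 − 21.89 = 65.11 dB.
Σ 10^(L/10) = 1.308e+08 → L_total = 10·log₁₀(1.308e+08) = 81.17 dB.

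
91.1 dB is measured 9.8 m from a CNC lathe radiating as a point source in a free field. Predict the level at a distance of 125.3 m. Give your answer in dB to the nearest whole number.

Point-source attenuation: ΔL = 20·log₁₀(r₂/r₁) = 20·log₁₀(125.3/9.8) = 22.134 dB.
L₂ = 91.1 − 20·log₁₀(125.3/9.8) = 91.1 − 22.134 = 68.97 dB.

69 dB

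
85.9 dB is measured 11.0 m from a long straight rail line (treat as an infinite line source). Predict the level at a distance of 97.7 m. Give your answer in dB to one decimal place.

Line-source attenuation: ΔL = 10·log₁₀(r₂/r₁) = 10·log₁₀(97.7/11.0) = 9.485 dB.
L₂ = 85.9 − 10·log₁₀(97.7/11.0) = 85.9 − 9.485 = 76.41 dB.

76.4 dB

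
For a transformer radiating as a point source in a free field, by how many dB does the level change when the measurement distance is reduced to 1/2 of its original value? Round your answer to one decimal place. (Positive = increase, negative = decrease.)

Point-source spreading: ΔL = −20·log₁₀(r₂/r₁).
ΔL = −20·log₁₀(0.5) = +6.02 dB.

+6.0 dB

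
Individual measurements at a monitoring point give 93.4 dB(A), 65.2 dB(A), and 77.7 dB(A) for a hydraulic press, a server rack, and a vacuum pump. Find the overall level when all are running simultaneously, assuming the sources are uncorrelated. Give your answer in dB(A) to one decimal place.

Incoherent sources combine by intensity addition: L_total = 10·log₁₀(Σ 10^(L_i/10)).
Σ 10^(L/10) = 10^(93.4/10) + 10^(65.2/10) + 10^(77.7/10) = 2.250e+09.
L_total = 10·log₁₀(2.250e+09) = 93.52 dB(A).

93.5 dB(A)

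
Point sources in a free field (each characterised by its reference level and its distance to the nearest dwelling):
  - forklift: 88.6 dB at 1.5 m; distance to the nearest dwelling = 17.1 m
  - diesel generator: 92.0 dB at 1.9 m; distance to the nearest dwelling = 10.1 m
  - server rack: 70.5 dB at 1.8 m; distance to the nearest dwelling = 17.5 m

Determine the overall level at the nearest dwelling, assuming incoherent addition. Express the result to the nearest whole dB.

Propagate each source to the receiver with L = L_ref − 20·log₁₀(r/r_ref), then add intensities.
forklift: 88.6 − 20·log₁₀(17.1/1.5) = 88.6 − 21.14 = 67.46 dB.
diesel generator: 92.0 − 20·log₁₀(10.1/1.9) = 92.0 − 14.51 = 77.49 dB.
server rack: 70.5 − 20·log₁₀(17.5/1.8) = 70.5 − 19.76 = 50.74 dB.
Σ 10^(L/10) = 6.178e+07 → L_total = 10·log₁₀(6.178e+07) = 77.91 dB.

78 dB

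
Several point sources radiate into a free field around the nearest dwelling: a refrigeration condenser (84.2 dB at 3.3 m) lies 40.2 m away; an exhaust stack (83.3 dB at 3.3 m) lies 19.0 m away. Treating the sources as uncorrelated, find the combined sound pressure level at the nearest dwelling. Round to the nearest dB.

69 dB

First find each source's level at the receiver (point-source: −20·log₁₀(r/r_ref)), then combine on an intensity basis.
refrigeration condenser: 84.2 − 20·log₁₀(40.2/3.3) = 84.2 − 21.71 = 62.49 dB.
exhaust stack: 83.3 − 20·log₁₀(19.0/3.3) = 83.3 − 15.20 = 68.10 dB.
Σ 10^(L/10) = 8.222e+06 → L_total = 10·log₁₀(8.222e+06) = 69.15 dB.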